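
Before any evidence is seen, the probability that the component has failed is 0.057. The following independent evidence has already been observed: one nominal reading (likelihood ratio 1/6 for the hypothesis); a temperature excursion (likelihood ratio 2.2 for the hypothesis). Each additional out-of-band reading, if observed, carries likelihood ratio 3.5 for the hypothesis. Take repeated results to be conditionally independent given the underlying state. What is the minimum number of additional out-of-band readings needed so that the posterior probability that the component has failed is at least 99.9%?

Prior odds = 0.057/0.943 = 57/943.
Combined Bayes factor of the evidence already in hand = (1/6) × 2.2 = 11/30.
Odds after that evidence = (57/943) × 11/30 = 209/9430.
Target odds = 0.999/0.001 = 999.
Need 3.5ⁿ ≥ 999 ÷ (209/9430) = 9420570/209.
3.5⁸ = 5764801/256 falls short of 9420570/209 but 3.5⁹ = 40353607/512 reaches it, so n = 9.

9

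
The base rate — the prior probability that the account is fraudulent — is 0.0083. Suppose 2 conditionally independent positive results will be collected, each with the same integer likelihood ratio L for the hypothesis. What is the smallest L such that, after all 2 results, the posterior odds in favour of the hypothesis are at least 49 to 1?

77

Prior odds = 0.0083/0.9917 = 83/9917.
Target odds = 49.
Need L² ≥ 49 ÷ (83/9917) = 485933/83.
76² = 5776 < 485933/83 ≤ 5929 = 77², so L = 77.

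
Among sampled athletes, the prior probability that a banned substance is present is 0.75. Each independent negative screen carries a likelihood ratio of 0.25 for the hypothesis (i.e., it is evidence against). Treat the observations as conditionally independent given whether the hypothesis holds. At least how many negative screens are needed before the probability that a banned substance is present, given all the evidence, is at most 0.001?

6

Prior odds = 0.75/0.25 = 3.
Likelihood ratio per negative screen = 0.25.
Target odds: 0.001 ÷ 0.999 = 1/999.
Need 3 × 0.25ⁿ ≤ 1/999, i.e. 0.25ⁿ ≤ 1/2997.
0.25⁵ = 1/1024 is still above 1/2997 but 0.25⁶ = 1/4096 is at or below it, so n = 6.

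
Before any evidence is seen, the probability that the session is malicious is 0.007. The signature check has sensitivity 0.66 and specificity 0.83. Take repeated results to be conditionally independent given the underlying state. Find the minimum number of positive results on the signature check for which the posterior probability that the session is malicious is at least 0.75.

5

Prior odds = 0.007/0.993 = 7/993.
False-positive rate = 1 − 0.83 = 0.17; likelihood ratio of a positive = 0.66/0.17 = 66/17.
Target posterior odds = 0.75/0.25 = 3.
Require (66/17)ⁿ ≥ 3 ÷ (7/993) = 2979/7.
(66/17)⁴ = 18974736/83521 falls short of 2979/7 but (66/17)⁵ ≈882.013 reaches it, so n = 5.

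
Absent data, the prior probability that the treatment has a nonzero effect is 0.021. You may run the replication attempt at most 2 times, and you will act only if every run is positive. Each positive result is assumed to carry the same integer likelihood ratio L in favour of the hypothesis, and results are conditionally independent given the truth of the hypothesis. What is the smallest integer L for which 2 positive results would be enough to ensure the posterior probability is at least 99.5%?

Prior odds = 0.021/0.979 = 21/979.
Target odds = 0.995/0.005 = 199.
Need L² ≥ 199 ÷ (21/979) = 194821/21.
96² = 9216 < 194821/21 ≤ 9409 = 97², so L = 97.

97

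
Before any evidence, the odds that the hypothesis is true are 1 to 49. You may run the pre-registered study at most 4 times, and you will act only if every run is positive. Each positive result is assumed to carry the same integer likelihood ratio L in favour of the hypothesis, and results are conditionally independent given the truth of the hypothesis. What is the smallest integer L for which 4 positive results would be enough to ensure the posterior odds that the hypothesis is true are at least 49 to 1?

Prior odds = 1/49.
Target odds = 49.
Need L⁴ ≥ 49 ÷ (1/49) = 2401.
6⁴ = 1296 < 2401 ≤ 2401 = 7⁴, so L = 7.

7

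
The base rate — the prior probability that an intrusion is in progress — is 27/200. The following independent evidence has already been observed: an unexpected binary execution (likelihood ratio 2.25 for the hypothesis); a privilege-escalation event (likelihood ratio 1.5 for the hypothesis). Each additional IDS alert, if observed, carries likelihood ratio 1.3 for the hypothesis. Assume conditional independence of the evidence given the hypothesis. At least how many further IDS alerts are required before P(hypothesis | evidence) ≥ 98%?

Prior odds = 0.135/0.865 = 27/173.
Combined Bayes factor of the evidence already in hand = 2.25 × 1.5 = 3.375.
Odds after that evidence = (27/173) × 3.375 = 729/1384.
Target odds = 0.98/0.02 = 49.
Need 1.3ⁿ ≥ 49 ÷ (729/1384) = 67816/729.
1.3¹⁷ ≈86.5042 falls short of 67816/729 but 1.3¹⁸ ≈112.455 reaches it, so n = 18.

18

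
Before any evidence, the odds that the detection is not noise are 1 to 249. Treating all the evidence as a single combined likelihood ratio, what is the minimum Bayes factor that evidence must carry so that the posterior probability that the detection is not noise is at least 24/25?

Prior odds = 1/249.
Target odds = 0.96/0.04 = 24.
Required Bayes factor = 24 ÷ (1/249) = 5976.

5976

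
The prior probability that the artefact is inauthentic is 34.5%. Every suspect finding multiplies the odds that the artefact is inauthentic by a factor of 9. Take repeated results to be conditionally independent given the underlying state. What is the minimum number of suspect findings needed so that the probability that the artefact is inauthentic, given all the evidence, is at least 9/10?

Prior odds: 0.345 ÷ 0.655 = 69/131.
Likelihood ratio per suspect finding = 9.
Target posterior odds = 0.9/0.1 = 9.
Need (69/131) × 9ⁿ ≥ 9, i.e. 9ⁿ ≥ 393/23.
9¹ = 9 falls short of 393/23 but 9² = 81 reaches it, so n = 2.

2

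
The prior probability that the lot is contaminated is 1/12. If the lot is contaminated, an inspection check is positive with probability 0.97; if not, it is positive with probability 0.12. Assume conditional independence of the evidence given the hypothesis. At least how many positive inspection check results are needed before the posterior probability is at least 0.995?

4

Prior odds = (1/12)/(11/12) = 1/11.
Likelihood ratio of a positive = 0.97/0.12 = 97/12.
Target odds: 0.995 ÷ 0.005 = 199.
Need (1/11) × (97/12)ⁿ ≥ 199, i.e. (97/12)ⁿ ≥ 2189.
(97/12)³ = 912673/1728 falls short of 2189 but (97/12)⁴ = 88529281/20736 reaches it, so n = 4.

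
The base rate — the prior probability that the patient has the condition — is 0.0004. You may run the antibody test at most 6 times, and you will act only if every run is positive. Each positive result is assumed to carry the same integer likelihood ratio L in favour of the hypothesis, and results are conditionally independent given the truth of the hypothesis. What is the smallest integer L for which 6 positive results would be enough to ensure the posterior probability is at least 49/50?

Prior odds = 0.0004/0.9996 = 1/2499.
Target odds = 0.98/0.02 = 49.
Need L⁶ ≥ 49 ÷ (1/2499) = 122451.
7⁶ = 117649 < 122451 ≤ 262144 = 8⁶, so L = 8.

8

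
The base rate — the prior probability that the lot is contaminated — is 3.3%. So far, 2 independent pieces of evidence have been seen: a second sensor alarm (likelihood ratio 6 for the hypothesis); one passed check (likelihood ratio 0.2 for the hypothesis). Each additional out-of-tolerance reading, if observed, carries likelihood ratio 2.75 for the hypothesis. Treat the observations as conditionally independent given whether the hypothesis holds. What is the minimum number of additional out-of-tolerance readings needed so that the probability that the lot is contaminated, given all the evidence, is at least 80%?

Prior odds = 0.033/0.967 = 33/967.
Combined Bayes factor of the evidence already in hand = 6 × 0.2 = 1.2.
Odds after that evidence = (33/967) × 1.2 = 198/4835.
Target odds = 0.8/0.2 = 4.
Need 2.75ⁿ ≥ 4 ÷ (198/4835) = 9670/99.
2.75⁴ = 57.19140625 falls short of 9670/99 but 2.75⁵ = 161051/1024 reaches it, so n = 5.

5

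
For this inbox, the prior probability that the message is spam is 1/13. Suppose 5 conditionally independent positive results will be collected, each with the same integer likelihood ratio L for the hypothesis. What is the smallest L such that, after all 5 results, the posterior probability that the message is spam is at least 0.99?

Prior odds = (1/13)/(12/13) = 1/12.
Target odds = 0.99/0.01 = 99.
Need L⁵ ≥ 99 ÷ (1/12) = 1188.
4⁵ = 1024 < 1188 ≤ 3125 = 5⁵, so L = 5.

5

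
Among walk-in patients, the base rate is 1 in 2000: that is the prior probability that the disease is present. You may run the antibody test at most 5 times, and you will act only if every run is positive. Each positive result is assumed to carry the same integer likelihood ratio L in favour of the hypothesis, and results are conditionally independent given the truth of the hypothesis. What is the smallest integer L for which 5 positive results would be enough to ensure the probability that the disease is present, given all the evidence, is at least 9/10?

8

Prior odds = 0.0005/0.9995 = 1/1999.
Target odds = 0.9/0.1 = 9.
Need L⁵ ≥ 9 ÷ (1/1999) = 17991.
7⁵ = 16807 < 17991 ≤ 32768 = 8⁵, so L = 8.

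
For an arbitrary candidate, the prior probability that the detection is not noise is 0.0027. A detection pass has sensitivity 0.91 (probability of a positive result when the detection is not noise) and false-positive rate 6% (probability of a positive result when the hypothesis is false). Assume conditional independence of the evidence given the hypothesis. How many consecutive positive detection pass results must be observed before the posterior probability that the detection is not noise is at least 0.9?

Prior odds: 0.0027 ÷ 0.9973 = 27/9973.
Likelihood ratio of a positive result = 0.91/0.06 = 91/6.
Target posterior odds = 0.9/0.1 = 9.
Need (27/9973) × (91/6)ⁿ ≥ 9, i.e. (91/6)ⁿ ≥ 9973/3.
(91/6)² = 8281/36 falls short of 9973/3 but (91/6)³ = 753571/216 reaches it, so n = 3.

3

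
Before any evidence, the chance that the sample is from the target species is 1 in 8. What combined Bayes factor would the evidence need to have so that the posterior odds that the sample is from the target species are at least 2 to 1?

14

Prior odds = 0.125/0.875 = 1/7.
Target odds = 2.
Required Bayes factor = 2 ÷ (1/7) = 14.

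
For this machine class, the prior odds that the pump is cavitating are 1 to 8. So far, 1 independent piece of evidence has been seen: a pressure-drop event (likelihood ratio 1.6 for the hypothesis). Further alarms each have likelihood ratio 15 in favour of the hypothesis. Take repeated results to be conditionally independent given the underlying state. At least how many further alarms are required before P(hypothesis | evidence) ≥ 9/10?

2

Prior odds = 0.125.
Bayes factor of the evidence already in hand = 1.6.
Odds after that evidence = 0.125 × 1.6 = 0.2.
Target odds = 0.9/0.1 = 9.
Need 15ⁿ ≥ 9 ÷ 0.2 = 45.
15¹ = 15 falls short of 45 but 15² = 225 reaches it, so n = 2.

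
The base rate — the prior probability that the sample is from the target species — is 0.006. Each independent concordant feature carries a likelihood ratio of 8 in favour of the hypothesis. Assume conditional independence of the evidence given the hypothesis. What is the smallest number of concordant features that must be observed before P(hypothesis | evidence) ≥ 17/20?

Prior odds = 0.006/0.994 = 3/497.
Likelihood ratio per concordant feature = 8.
Target posterior odds = 0.85/0.15 = 17/3.
Need (3/497) × 8ⁿ ≥ 17/3, i.e. 8ⁿ ≥ 8449/9.
8³ = 512 falls short of 8449/9 but 8⁴ = 4096 reaches it, so n = 4.

4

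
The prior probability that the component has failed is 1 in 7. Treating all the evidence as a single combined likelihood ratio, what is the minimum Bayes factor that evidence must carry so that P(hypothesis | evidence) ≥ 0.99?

594

Prior odds = (1/7)/(6/7) = 1/6.
Target odds = 0.99/0.01 = 99.
Required Bayes factor = 99 ÷ (1/6) = 594.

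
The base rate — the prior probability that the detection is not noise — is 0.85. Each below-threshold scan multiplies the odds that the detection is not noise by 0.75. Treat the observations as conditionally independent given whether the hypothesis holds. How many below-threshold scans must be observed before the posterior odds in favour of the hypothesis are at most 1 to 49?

20

Prior odds = 0.85/0.15 = 17/3.
Likelihood ratio per below-threshold scan = 0.75.
Target odds = 1/49.
Need (17/3) × 0.75ⁿ ≤ 1/49, i.e. 0.75ⁿ ≤ 3/833.
0.75¹⁹ ≈0.00422828 is still above 3/833 but 0.75²⁰ ≈0.00317121 is at or below it, so n = 20.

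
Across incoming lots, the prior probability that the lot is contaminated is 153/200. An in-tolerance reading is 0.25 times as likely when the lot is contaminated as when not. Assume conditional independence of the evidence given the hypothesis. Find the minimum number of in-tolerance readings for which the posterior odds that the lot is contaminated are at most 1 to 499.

Prior odds: 0.765 ÷ 0.235 = 153/47.
Likelihood ratio per in-tolerance reading = 0.25.
Target odds = 1/499.
Require 0.25ⁿ ≤ 1/499 ÷ (153/47) = 47/76347.
0.25⁵ = 1/1024 is still above 47/76347 but 0.25⁶ = 1/4096 is at or below it, so n = 6.

6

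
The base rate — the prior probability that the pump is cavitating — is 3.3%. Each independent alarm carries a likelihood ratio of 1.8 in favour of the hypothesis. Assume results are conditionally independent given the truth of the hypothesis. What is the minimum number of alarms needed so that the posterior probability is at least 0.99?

Prior odds: 0.033 ÷ 0.967 = 33/967.
Likelihood ratio per alarm = 1.8.
Target posterior odds = 0.99/0.01 = 99.
Require 1.8ⁿ ≥ 99 ÷ (33/967) = 2901.
1.8¹³ ≈2082.3 falls short of 2901 but 1.8¹⁴ ≈3748.13 reaches it, so n = 14.

14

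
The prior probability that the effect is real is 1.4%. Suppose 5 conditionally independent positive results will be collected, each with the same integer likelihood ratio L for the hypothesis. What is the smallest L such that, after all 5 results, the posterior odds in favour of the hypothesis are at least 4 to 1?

4

Prior odds = 0.014/0.986 = 7/493.
Target odds = 4.
Need L⁵ ≥ 4 ÷ (7/493) = 1972/7.
3⁵ = 243 < 1972/7 ≤ 1024 = 4⁵, so L = 4.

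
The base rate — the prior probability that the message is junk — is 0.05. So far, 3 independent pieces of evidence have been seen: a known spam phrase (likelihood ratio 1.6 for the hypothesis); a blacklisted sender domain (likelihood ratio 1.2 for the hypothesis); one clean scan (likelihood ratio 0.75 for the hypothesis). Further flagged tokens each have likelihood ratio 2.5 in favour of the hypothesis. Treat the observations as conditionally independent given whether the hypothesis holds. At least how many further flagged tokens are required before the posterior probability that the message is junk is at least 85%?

Prior odds = 0.05/0.95 = 1/19.
Combined Bayes factor of the evidence already in hand = 1.6 × 1.2 × 0.75 = 1.44.
Odds after that evidence = (1/19) × 1.44 = 36/475.
Target odds = 0.85/0.15 = 17/3.
Need 2.5ⁿ ≥ 17/3 ÷ (36/475) = 8075/108.
2.5⁴ = 39.0625 falls short of 8075/108 but 2.5⁵ = 97.65625 reaches it, so n = 5.

5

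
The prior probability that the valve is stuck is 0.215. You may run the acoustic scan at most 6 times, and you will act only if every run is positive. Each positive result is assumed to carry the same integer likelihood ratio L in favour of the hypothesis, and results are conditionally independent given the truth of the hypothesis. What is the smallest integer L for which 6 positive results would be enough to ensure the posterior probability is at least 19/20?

Prior odds = 0.215/0.785 = 43/157.
Target odds = 0.95/0.05 = 19.
Need L⁶ ≥ 19 ÷ (43/157) = 2983/43.
2⁶ = 64 < 2983/43 ≤ 729 = 3⁶, so L = 3.

3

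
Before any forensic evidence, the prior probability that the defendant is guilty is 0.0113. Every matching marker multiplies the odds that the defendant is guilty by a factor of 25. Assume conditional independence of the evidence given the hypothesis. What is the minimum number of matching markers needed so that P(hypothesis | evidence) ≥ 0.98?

3

Prior odds = 0.0113/0.9887 = 113/9887.
Likelihood ratio per matching marker = 25.
Target odds: 0.98 ÷ 0.02 = 49.
Require 25ⁿ ≥ 49 ÷ (113/9887) = 484463/113.
25² = 625 falls short of 484463/113 but 25³ = 15625 reaches it, so n = 3.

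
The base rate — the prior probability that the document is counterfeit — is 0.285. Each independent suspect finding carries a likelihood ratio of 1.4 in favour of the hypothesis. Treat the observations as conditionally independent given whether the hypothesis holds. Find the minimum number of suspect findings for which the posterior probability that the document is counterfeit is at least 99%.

Prior odds: 0.285 ÷ 0.715 = 57/143.
Likelihood ratio per suspect finding = 1.4.
Target posterior odds = 0.99/0.01 = 99.
Need (57/143) × 1.4ⁿ ≥ 99, i.e. 1.4ⁿ ≥ 4719/19.
1.4¹⁶ ≈217.795 falls short of 4719/19 but 1.4¹⁷ ≈304.913 reaches it, so n = 17.

17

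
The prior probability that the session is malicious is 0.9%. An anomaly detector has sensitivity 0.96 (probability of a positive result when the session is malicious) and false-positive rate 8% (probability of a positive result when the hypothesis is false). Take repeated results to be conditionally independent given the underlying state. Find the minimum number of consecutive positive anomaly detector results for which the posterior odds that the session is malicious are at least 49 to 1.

4

Prior odds: 0.009 ÷ 0.991 = 9/991.
Likelihood ratio of a positive result = 0.96/0.08 = 12.
Target odds = 49.
Need (9/991) × 12ⁿ ≥ 49, i.e. 12ⁿ ≥ 48559/9.
12³ = 1728 falls short of 48559/9 but 12⁴ = 20736 reaches it, so n = 4.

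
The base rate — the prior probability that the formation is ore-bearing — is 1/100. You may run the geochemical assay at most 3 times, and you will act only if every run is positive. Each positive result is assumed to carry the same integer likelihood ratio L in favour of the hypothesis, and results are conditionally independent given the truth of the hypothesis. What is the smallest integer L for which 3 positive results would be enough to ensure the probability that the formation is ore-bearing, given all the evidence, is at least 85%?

9

Prior odds = 0.01/0.99 = 1/99.
Target odds = 0.85/0.15 = 17/3.
Need L³ ≥ 17/3 ÷ (1/99) = 561.
8³ = 512 < 561 ≤ 729 = 9³, so L = 9.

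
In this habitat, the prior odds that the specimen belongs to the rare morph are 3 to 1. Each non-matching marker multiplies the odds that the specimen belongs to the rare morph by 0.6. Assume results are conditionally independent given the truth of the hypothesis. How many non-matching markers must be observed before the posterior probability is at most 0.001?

Prior odds = 3.
Likelihood ratio per non-matching marker = 0.6.
Target odds: 0.001 ÷ 0.999 = 1/999.
Require 0.6ⁿ ≤ 1/999 ÷ 3 = 1/2997.
0.6¹⁵ ≈0.000470185 is still above 1/2997 but 0.6¹⁶ ≈0.000282111 is at or below it, so n = 16.

16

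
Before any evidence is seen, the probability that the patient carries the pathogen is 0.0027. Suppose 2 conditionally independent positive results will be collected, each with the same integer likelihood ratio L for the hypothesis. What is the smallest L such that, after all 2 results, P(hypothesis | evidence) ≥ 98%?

135

Prior odds = 0.0027/0.9973 = 27/9973.
Target odds = 0.98/0.02 = 49.
Need L² ≥ 49 ÷ (27/9973) = 488677/27.
134² = 17956 < 488677/27 ≤ 18225 = 135², so L = 135.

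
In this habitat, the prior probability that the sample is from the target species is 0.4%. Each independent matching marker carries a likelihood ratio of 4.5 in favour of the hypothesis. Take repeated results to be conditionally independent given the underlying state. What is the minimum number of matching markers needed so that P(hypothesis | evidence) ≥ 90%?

Prior odds: 0.004 ÷ 0.996 = 1/249.
Likelihood ratio per matching marker = 4.5.
Target odds: 0.9 ÷ 0.1 = 9.
Require 4.5ⁿ ≥ 9 ÷ (1/249) = 2241.
4.5⁵ = 1845.28125 falls short of 2241 but 4.5⁶ = 8303.765625 reaches it, so n = 6.

6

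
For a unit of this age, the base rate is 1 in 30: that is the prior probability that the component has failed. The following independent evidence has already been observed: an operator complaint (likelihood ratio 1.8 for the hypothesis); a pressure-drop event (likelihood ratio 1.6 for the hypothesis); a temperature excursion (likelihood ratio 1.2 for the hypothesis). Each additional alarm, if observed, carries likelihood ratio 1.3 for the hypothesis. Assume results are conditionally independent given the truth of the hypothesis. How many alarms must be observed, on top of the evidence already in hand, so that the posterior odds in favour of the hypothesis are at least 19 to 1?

Prior odds = (1/30)/(29/30) = 1/29.
Combined Bayes factor of the evidence already in hand = 1.8 × 1.6 × 1.2 = 3.456.
Odds after that evidence = (1/29) × 3.456 = 432/3625.
Target odds = 19.
Need 1.3ⁿ ≥ 19 ÷ (432/3625) = 68875/432.
1.3¹⁹ ≈146.192 falls short of 68875/432 but 1.3²⁰ ≈190.05 reaches it, so n = 20.

20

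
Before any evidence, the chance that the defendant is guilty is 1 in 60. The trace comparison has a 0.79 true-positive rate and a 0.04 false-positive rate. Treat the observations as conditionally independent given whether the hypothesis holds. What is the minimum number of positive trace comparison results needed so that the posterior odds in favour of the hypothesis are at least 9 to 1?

Prior odds = (1/60)/(59/60) = 1/59.
Likelihood ratio of a positive result = 0.79/0.04 = 19.75.
Target odds = 9.
Require 19.75ⁿ ≥ 9 ÷ (1/59) = 531.
19.75² = 390.0625 falls short of 531 but 19.75³ = 7703.734375 reaches it, so n = 3.

3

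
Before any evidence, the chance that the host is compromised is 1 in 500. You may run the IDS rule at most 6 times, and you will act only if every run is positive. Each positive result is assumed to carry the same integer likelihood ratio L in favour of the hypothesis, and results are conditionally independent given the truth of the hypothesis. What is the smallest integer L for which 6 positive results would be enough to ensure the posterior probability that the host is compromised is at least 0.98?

Prior odds = 0.002/0.998 = 1/499.
Target odds = 0.98/0.02 = 49.
Need L⁶ ≥ 49 ÷ (1/499) = 24451.
5⁶ = 15625 < 24451 ≤ 46656 = 6⁶, so L = 6.

6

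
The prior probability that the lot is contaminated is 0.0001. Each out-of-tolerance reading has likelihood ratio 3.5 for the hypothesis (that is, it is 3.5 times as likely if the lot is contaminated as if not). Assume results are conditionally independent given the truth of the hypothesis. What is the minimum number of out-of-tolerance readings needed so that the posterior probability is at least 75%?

Prior odds = 0.0001/0.9999 = 1/9999.
Likelihood ratio per out-of-tolerance reading = 3.5.
Target posterior odds = 0.75/0.25 = 3.
Need (1/9999) × 3.5ⁿ ≥ 3, i.e. 3.5ⁿ ≥ 29997.
3.5⁸ = 5764801/256 falls short of 29997 but 3.5⁹ = 40353607/512 reaches it, so n = 9.

9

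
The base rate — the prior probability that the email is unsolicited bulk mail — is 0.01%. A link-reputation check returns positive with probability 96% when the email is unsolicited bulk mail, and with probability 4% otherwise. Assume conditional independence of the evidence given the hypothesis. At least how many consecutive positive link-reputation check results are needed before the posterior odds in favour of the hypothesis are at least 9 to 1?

4

Prior odds = 0.0001/0.9999 = 1/9999.
Likelihood ratio of a positive result = 0.96/0.04 = 24.
Target odds = 9.
Require 24ⁿ ≥ 9 ÷ (1/9999) = 89991.
24³ = 13824 falls short of 89991 but 24⁴ = 331776 reaches it, so n = 4.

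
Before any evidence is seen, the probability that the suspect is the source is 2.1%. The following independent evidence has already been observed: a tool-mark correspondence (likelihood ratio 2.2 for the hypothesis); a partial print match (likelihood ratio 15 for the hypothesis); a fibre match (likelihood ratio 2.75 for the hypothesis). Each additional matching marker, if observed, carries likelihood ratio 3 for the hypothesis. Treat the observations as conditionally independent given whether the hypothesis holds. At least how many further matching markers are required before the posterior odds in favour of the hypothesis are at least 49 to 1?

Prior odds = 0.021/0.979 = 21/979.
Combined Bayes factor of the evidence already in hand = 2.2 × 15 × 2.75 = 90.75.
Odds after that evidence = (21/979) × 90.75 = 693/356.
Target odds = 49.
Need 3ⁿ ≥ 49 ÷ (693/356) = 2492/99.
3² = 9 falls short of 2492/99 but 3³ = 27 reaches it, so n = 3.

3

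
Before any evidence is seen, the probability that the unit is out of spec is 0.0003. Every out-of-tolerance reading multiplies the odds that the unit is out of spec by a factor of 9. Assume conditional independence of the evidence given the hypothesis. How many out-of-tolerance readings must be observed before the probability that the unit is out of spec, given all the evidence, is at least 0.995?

7

Prior odds: 0.0003 ÷ 0.9997 = 3/9997.
Likelihood ratio per out-of-tolerance reading = 9.
Target odds: 0.995 ÷ 0.005 = 199.
Need (3/9997) × 9ⁿ ≥ 199, i.e. 9ⁿ ≥ 1989403/3.
9⁶ = 531441 falls short of 1989403/3 but 9⁷ = 4782969 reaches it, so n = 7.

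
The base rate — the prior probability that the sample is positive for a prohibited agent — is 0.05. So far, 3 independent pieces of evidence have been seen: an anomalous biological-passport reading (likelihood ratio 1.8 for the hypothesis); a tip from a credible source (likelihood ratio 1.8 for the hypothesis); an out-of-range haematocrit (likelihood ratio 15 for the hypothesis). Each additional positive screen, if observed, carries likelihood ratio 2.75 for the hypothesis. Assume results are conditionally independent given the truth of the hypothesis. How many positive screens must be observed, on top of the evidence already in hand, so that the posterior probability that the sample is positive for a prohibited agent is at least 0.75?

1

Prior odds = 0.05/0.95 = 1/19.
Combined Bayes factor of the evidence already in hand = 1.8 × 1.8 × 15 = 48.6.
Odds after that evidence = (1/19) × 48.6 = 243/95.
Target odds = 0.75/0.25 = 3.
Need 2.75ⁿ ≥ 3 ÷ (243/95) = 95/81.
2.75¹ = 2.75, which meets the required 95/81; so n = 1.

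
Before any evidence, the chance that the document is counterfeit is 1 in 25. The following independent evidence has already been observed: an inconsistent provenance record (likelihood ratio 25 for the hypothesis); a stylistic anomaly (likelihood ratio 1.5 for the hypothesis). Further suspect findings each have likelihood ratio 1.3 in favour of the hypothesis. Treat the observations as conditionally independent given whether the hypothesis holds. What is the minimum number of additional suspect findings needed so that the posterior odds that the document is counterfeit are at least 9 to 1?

Prior odds = 0.04/0.96 = 1/24.
Combined Bayes factor of the evidence already in hand = 25 × 1.5 = 37.5.
Odds after that evidence = (1/24) × 37.5 = 1.5625.
Target odds = 9.
Need 1.3ⁿ ≥ 9 ÷ 1.5625 = 5.76.
1.3⁶ = 4826809/1000000 falls short of 5.76 but 1.3⁷ = 62748517/10000000 reaches it, so n = 7.

7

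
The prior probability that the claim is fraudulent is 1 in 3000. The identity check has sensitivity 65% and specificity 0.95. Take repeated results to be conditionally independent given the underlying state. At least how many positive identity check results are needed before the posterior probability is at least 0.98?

Prior odds = (1/3000)/(2999/3000) = 1/2999.
False-positive rate = 1 − 0.95 = 0.05; likelihood ratio of a positive = 0.65/0.05 = 13.
Target odds: 0.98 ÷ 0.02 = 49.
Need (1/2999) × 13ⁿ ≥ 49, i.e. 13ⁿ ≥ 146951.
13⁴ = 28561 falls short of 146951 but 13⁵ = 371293 reaches it, so n = 5.

5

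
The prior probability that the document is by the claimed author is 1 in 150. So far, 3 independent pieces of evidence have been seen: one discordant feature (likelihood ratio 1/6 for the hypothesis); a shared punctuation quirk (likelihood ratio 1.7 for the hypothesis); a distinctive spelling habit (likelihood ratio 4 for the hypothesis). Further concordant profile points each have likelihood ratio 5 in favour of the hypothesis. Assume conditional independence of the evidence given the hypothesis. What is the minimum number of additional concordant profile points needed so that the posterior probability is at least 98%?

Prior odds = (1/150)/(149/150) = 1/149.
Combined Bayes factor of the evidence already in hand = (1/6) × 1.7 × 4 = 17/15.
Odds after that evidence = (1/149) × 17/15 = 17/2235.
Target odds = 0.98/0.02 = 49.
Need 5ⁿ ≥ 49 ÷ (17/2235) = 109515/17.
5⁵ = 3125 falls short of 109515/17 but 5⁶ = 15625 reaches it, so n = 6.

6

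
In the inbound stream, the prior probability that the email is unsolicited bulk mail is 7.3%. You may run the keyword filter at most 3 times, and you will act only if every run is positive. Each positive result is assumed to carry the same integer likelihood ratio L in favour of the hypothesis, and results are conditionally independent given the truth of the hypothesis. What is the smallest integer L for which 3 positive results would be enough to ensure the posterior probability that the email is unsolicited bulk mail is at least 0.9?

Prior odds = 0.073/0.927 = 73/927.
Target odds = 0.9/0.1 = 9.
Need L³ ≥ 9 ÷ (73/927) = 8343/73.
4³ = 64 < 8343/73 ≤ 125 = 5³, so L = 5.

5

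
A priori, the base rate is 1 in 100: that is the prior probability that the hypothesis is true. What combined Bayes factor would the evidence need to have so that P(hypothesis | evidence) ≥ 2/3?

198

Prior odds = 0.01/0.99 = 1/99.
Target odds = (2/3)/(1/3) = 2.
Required Bayes factor = 2 ÷ (1/99) = 198.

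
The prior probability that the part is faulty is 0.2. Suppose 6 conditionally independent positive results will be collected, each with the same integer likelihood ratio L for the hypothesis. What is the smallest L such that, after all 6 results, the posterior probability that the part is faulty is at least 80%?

Prior odds = 0.2/0.8 = 0.25.
Target odds = 0.8/0.2 = 4.
Need L⁶ ≥ 4 ÷ 0.25 = 16.
1⁶ = 1 < 16 ≤ 64 = 2⁶, so L = 2.

2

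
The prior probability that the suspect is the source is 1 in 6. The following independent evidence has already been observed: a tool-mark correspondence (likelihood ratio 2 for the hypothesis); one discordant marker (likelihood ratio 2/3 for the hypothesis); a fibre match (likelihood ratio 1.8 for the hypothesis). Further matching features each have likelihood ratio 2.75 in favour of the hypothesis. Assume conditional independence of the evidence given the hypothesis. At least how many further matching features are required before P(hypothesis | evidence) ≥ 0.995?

6

Prior odds = (1/6)/(5/6) = 0.2.
Combined Bayes factor of the evidence already in hand = 2 × (2/3) × 1.8 = 2.4.
Odds after that evidence = 0.2 × 2.4 = 0.48.
Target odds = 0.995/0.005 = 199.
Need 2.75ⁿ ≥ 199 ÷ 0.48 = 4975/12.
2.75⁵ = 161051/1024 falls short of 4975/12 but 2.75⁶ = 1771561/4096 reaches it, so n = 6.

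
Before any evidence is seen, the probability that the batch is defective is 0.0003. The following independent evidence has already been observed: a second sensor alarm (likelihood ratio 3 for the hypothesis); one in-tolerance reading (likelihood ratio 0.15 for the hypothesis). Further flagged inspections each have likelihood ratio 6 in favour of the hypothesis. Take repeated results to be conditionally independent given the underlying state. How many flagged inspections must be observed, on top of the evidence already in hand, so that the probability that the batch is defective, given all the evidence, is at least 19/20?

Prior odds = 0.0003/0.9997 = 3/9997.
Combined Bayes factor of the evidence already in hand = 3 × 0.15 = 0.45.
Odds after that evidence = (3/9997) × 0.45 = 27/199940.
Target odds = 0.95/0.05 = 19.
Need 6ⁿ ≥ 19 ÷ (27/199940) = 3798860/27.
6⁶ = 46656 falls short of 3798860/27 but 6⁷ = 279936 reaches it, so n = 7.

7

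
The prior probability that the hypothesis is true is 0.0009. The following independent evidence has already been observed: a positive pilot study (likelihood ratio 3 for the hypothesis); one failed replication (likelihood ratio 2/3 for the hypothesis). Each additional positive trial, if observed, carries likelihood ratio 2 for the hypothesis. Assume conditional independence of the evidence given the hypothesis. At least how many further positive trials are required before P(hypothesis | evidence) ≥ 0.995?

Prior odds = 0.0009/0.9991 = 9/9991.
Combined Bayes factor of the evidence already in hand = 3 × (2/3) = 2.
Odds after that evidence = (9/9991) × 2 = 18/9991.
Target odds = 0.995/0.005 = 199.
Need 2ⁿ ≥ 199 ÷ (18/9991) = 1988209/18.
2¹⁶ = 65536 falls short of 1988209/18 but 2¹⁷ = 131072 reaches it, so n = 17.

17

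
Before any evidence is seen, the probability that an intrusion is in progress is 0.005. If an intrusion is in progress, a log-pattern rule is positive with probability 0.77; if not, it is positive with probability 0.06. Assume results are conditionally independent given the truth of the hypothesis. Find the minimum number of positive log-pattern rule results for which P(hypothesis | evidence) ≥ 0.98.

Prior odds: 0.005 ÷ 0.995 = 1/199.
Likelihood ratio of a positive = 0.77/0.06 = 77/6.
Target posterior odds = 0.98/0.02 = 49.
Require (77/6)ⁿ ≥ 49 ÷ (1/199) = 9751.
(77/6)³ = 456533/216 falls short of 9751 but (77/6)⁴ = 35153041/1296 reaches it, so n = 4.

4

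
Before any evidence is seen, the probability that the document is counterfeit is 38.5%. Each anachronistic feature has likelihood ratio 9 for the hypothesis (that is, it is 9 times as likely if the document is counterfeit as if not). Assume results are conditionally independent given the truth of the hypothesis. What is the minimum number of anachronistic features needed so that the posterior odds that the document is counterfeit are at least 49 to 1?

2

Prior odds = 0.385/0.615 = 77/123.
Likelihood ratio per anachronistic feature = 9.
Target odds = 49.
Require 9ⁿ ≥ 49 ÷ (77/123) = 861/11.
9¹ = 9 falls short of 861/11 but 9² = 81 reaches it, so n = 2.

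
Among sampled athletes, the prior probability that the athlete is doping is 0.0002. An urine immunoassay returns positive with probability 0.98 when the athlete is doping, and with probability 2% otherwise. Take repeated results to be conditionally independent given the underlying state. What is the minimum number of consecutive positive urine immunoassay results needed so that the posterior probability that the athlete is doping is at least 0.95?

Prior odds = 0.0002/0.9998 = 1/4999.
Likelihood ratio of a positive result = 0.98/0.02 = 49.
Target odds: 0.95 ÷ 0.05 = 19.
Need (1/4999) × 49ⁿ ≥ 19, i.e. 49ⁿ ≥ 94981.
49² = 2401 falls short of 94981 but 49³ = 117649 reaches it, so n = 3.

3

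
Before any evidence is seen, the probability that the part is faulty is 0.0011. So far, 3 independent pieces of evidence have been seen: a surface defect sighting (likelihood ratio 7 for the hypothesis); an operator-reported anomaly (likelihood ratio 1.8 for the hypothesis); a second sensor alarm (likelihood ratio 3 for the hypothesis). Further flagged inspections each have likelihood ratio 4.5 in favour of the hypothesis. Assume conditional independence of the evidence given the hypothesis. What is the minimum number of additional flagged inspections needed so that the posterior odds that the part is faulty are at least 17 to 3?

Prior odds = 0.0011/0.9989 = 11/9989.
Combined Bayes factor of the evidence already in hand = 7 × 1.8 × 3 = 37.8.
Odds after that evidence = (11/9989) × 37.8 = 297/7135.
Target odds = 17/3.
Need 4.5ⁿ ≥ 17/3 ÷ (297/7135) = 121295/891.
4.5³ = 91.125 falls short of 121295/891 but 4.5⁴ = 410.0625 reaches it, so n = 4.

4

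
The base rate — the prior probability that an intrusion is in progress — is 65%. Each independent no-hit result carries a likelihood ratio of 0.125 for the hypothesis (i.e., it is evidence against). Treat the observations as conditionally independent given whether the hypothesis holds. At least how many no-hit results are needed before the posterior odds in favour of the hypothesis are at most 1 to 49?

Prior odds: 0.65 ÷ 0.35 = 13/7.
Likelihood ratio per no-hit result = 0.125.
Target odds = 1/49.
Require 0.125ⁿ ≤ 1/49 ÷ (13/7) = 1/91.
0.125² = 0.015625 is still above 1/91 but 0.125³ = 0.001953125 is at or below it, so n = 3.

3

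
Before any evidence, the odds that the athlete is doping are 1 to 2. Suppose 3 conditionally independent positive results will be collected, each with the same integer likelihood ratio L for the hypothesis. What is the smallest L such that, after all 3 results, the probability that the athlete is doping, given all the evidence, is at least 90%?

Prior odds = 0.5.
Target odds = 0.9/0.1 = 9.
Need L³ ≥ 9 ÷ 0.5 = 18.
2³ = 8 < 18 ≤ 27 = 3³, so L = 3.

3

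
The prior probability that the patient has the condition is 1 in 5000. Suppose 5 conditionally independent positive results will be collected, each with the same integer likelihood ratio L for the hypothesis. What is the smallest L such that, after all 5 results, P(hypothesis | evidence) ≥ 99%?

14

Prior odds = 0.0002/0.9998 = 1/4999.
Target odds = 0.99/0.01 = 99.
Need L⁵ ≥ 99 ÷ (1/4999) = 494901.
13⁵ = 371293 < 494901 ≤ 537824 = 14⁵, so L = 14.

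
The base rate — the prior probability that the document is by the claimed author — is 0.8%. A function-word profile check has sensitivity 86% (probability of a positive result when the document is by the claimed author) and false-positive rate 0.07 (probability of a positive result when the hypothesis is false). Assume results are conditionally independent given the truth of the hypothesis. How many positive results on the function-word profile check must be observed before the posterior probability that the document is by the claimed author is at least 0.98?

4

Prior odds = 0.008/0.992 = 1/124.
Likelihood ratio of a positive result = 0.86/0.07 = 86/7.
Target odds: 0.98 ÷ 0.02 = 49.
Need (1/124) × (86/7)ⁿ ≥ 49, i.e. (86/7)ⁿ ≥ 6076.
(86/7)³ = 636056/343 falls short of 6076 but (86/7)⁴ = 54700816/2401 reaches it, so n = 4.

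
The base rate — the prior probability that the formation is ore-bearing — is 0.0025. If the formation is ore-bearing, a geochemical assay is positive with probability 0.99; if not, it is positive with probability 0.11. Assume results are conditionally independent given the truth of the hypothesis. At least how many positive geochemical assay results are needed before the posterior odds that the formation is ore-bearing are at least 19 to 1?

5

Prior odds = 0.0025/0.9975 = 1/399.
Likelihood ratio of a positive = 0.99/0.11 = 9.
Target odds = 19.
Need (1/399) × 9ⁿ ≥ 19, i.e. 9ⁿ ≥ 7581.
9⁴ = 6561 falls short of 7581 but 9⁵ = 59049 reaches it, so n = 5.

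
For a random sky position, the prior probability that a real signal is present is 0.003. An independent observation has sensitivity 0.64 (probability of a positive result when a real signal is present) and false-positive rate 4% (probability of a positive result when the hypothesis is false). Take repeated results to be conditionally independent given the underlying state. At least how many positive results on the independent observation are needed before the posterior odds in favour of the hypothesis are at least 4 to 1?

Prior odds = 0.003/0.997 = 3/997.
Likelihood ratio of a positive result = 0.64/0.04 = 16.
Target odds = 4.
Require 16ⁿ ≥ 4 ÷ (3/997) = 3988/3.
16² = 256 falls short of 3988/3 but 16³ = 4096 reaches it, so n = 3.

3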